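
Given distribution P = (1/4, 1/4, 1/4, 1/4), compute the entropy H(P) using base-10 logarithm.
0.6021 dits

Shannon entropy is H(X) = -Σ p(x) log p(x).

For P = (1/4, 1/4, 1/4, 1/4):
H = -1/4 × log_10(1/4) -1/4 × log_10(1/4) -1/4 × log_10(1/4) -1/4 × log_10(1/4)
H = 0.6021 dits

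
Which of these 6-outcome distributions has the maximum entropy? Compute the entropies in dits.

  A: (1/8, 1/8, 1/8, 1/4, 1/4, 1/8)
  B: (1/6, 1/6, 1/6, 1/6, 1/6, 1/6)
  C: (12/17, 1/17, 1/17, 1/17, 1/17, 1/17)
B

For a discrete distribution over n outcomes, entropy is maximized by the uniform distribution.

Computing entropies:
H(A) = 0.7526 dits
H(B) = 0.7782 dits
H(C) = 0.4687 dits

The uniform distribution (where all probabilities equal 1/6) achieves the maximum entropy of log_10(6) = 0.7782 dits.

Distribution B has the highest entropy.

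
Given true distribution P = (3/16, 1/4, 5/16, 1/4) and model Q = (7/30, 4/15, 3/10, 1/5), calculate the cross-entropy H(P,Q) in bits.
1.9937 bits

Cross-entropy: H(P,Q) = -Σ p(x) log q(x)

Alternatively: H(P,Q) = H(P) + D_KL(P||Q)
H(P) = 1.9772 bits
D_KL(P||Q) = 0.0165 bits

H(P,Q) = 1.9772 + 0.0165 = 1.9937 bits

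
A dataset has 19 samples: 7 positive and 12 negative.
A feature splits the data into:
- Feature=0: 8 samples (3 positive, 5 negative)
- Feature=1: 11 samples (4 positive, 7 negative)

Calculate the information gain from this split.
0.0001 bits

Information Gain = H(Y) - H(Y|Feature)

Before split:
P(positive) = 7/19 = 0.3684
H(Y) = 0.9495 bits

After split:
Feature=0: H = 0.9544 bits (weight = 8/19)
Feature=1: H = 0.9457 bits (weight = 11/19)
H(Y|Feature) = (8/19)×0.9544 + (11/19)×0.9457 = 0.9494 bits

Information Gain = 0.9495 - 0.9494 = 0.0001 bits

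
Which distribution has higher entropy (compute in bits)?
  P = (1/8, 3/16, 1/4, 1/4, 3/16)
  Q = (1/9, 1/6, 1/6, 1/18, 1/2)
P

Computing entropies in bits:
H(P) = 2.2806
H(Q) = 1.9455

Distribution P has higher entropy.

Intuition: The distribution closer to uniform (more spread out) has higher entropy.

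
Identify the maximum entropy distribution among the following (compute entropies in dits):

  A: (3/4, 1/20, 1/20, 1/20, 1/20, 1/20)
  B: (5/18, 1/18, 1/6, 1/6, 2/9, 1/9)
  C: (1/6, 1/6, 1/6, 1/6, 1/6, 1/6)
C

For a discrete distribution over n outcomes, entropy is maximized by the uniform distribution.

Computing entropies:
H(A) = 0.4190 dits
H(B) = 0.7348 dits
H(C) = 0.7782 dits

The uniform distribution (where all probabilities equal 1/6) achieves the maximum entropy of log_10(6) = 0.7782 dits.

Distribution C has the highest entropy.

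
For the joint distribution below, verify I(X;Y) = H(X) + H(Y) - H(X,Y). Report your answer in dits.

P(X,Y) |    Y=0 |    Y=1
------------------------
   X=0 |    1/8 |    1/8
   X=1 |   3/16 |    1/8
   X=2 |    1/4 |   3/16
I(X;Y) = 0.0013 dits

Mutual information has multiple equivalent forms:
- I(X;Y) = H(X) - H(X|Y)
- I(X;Y) = H(Y) - H(Y|X)
- I(X;Y) = H(X) + H(Y) - H(X,Y)

Computing all quantities:
H(X) = 0.4654, H(Y) = 0.2976, H(X,Y) = 0.7618
H(X|Y) = 0.4642, H(Y|X) = 0.2964

Verification:
H(X) - H(X|Y) = 0.4654 - 0.4642 = 0.0013
H(Y) - H(Y|X) = 0.2976 - 0.2964 = 0.0013
H(X) + H(Y) - H(X,Y) = 0.4654 + 0.2976 - 0.7618 = 0.0013

All forms give I(X;Y) = 0.0013 dits. ✓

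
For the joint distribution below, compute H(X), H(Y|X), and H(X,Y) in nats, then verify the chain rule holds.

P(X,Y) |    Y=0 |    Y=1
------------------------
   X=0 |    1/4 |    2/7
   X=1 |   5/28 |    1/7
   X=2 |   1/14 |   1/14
H(X,Y) = 1.6671, H(X) = 0.9772, H(Y|X) = 0.6900 (all in nats)

Chain rule: H(X,Y) = H(X) + H(Y|X)

Left side — joint entropy directly:
H(X,Y) = -Σ p(x,y) log p(x,y) = 1.6671 nats

Right side — compute H(Y|X) from the conditional distributions:
P(X) = (15/28, 9/28, 1/7), so H(X) = 0.9772 nats
H(Y|X) = Σ_x P(X=x) · H(Y|X=x):
  P(Y|X=0) = (7/15, 8/15), H(Y|X=0) = 0.6909, weight P(X=0) = 15/28
  P(Y|X=1) = (5/9, 4/9), H(Y|X=1) = 0.6870, weight P(X=1) = 9/28
  P(Y|X=2) = (1/2, 1/2), H(Y|X=2) = 0.6931, weight P(X=2) = 1/7
H(Y|X) = 0.6900 nats

H(X) + H(Y|X) = 0.9772 + 0.6900 = 1.6671 nats

Both sides equal 1.6671 nats. ✓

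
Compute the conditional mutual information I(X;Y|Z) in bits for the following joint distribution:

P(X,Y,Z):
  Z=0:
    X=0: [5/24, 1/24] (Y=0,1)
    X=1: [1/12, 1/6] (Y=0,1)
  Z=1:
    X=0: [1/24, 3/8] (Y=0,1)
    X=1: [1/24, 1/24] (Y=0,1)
0.1441 bits

Conditional mutual information: I(X;Y|Z) = H(X|Z) + H(Y|Z) - H(X,Y|Z)

H(Z) = 1.0000
H(X,Z) = 1.8250 → H(X|Z) = 0.8250
H(Y,Z) = 1.8149 → H(Y|Z) = 0.8149
H(X,Y,Z) = 2.4958 → H(X,Y|Z) = 1.4958

I(X;Y|Z) = 0.8250 + 0.8149 - 1.4958 = 0.1441 bits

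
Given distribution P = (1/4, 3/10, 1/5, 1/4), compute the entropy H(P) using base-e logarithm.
1.3762 nats

Shannon entropy is H(X) = -Σ p(x) log p(x).

For P = (1/4, 3/10, 1/5, 1/4):
H = -1/4 × log_e(1/4) -3/10 × log_e(3/10) -1/5 × log_e(1/5) -1/4 × log_e(1/4)
H = 1.3762 nats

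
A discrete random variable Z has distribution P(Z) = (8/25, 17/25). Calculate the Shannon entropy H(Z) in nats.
0.6269 nats

Shannon entropy is H(X) = -Σ p(x) log p(x).

For P = (8/25, 17/25):
H = -8/25 × log_e(8/25) -17/25 × log_e(17/25)
H = 0.6269 nats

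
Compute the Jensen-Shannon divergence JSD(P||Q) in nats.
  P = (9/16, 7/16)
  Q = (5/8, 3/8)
0.0020 nats

Jensen-Shannon divergence is:
JSD(P||Q) = 0.5 × D_KL(P||M) + 0.5 × D_KL(Q||M)
where M = 0.5 × (P + Q) is the mixture distribution.

M = 0.5 × (9/16, 7/16) + 0.5 × (5/8, 3/8) = (19/32, 13/32)

D_KL(P||M) = 0.0020 nats
D_KL(Q||M) = 0.0020 nats

JSD(P||Q) = 0.5 × 0.0020 + 0.5 × 0.0020 = 0.0020 nats

Unlike KL divergence, JSD is symmetric and bounded: 0 ≤ JSD ≤ log(2).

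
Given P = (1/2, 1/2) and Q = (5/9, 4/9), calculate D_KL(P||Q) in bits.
0.0090 bits

KL divergence: D_KL(P||Q) = Σ p(x) log(p(x)/q(x))

Computing term by term:
  x=0: 1/2 × log_2[(1/2)/(5/9)] = 1/2 × -0.1520 = -0.0760
  x=1: 1/2 × log_2[(1/2)/(4/9)] = 1/2 × 0.1699 = 0.0850

D_KL(P||Q) = 0.0090 bits

Note: KL divergence is always non-negative and equals 0 iff P = Q.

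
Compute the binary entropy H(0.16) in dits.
0.1909 dits

The binary entropy function is:
H(p) = -p log(p) - (1-p) log(1-p)

H(0.16) = -0.16 × log_10(0.16) - 0.84 × log_10(0.84)
H(0.16) = 0.1909 dits

Note: Binary entropy is maximized at p=0.5 (H=1 bit) and minimized at p=0 or p=1 (H=0).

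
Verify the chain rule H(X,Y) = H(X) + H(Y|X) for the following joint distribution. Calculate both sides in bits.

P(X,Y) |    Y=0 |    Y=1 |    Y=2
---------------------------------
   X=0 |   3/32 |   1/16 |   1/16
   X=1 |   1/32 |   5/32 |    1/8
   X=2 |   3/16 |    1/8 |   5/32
H(X,Y) = 3.0161, H(X) = 1.5164, H(Y|X) = 1.4997 (all in bits)

Chain rule: H(X,Y) = H(X) + H(Y|X)

Left side — joint entropy directly:
H(X,Y) = -Σ p(x,y) log p(x,y) = 3.0161 bits

Right side — compute H(Y|X) from the conditional distributions:
P(X) = (7/32, 5/16, 15/32), so H(X) = 1.5164 bits
H(Y|X) = Σ_x P(X=x) · H(Y|X=x):
  P(Y|X=0) = (3/7, 2/7, 2/7), H(Y|X=0) = 1.5567, weight P(X=0) = 7/32
  P(Y|X=1) = (1/10, 1/2, 2/5), H(Y|X=1) = 1.3610, weight P(X=1) = 5/16
  P(Y|X=2) = (2/5, 4/15, 1/3), H(Y|X=2) = 1.5656, weight P(X=2) = 15/32
H(Y|X) = 1.4997 bits

H(X) + H(Y|X) = 1.5164 + 1.4997 = 3.0161 bits

Both sides equal 3.0161 bits. ✓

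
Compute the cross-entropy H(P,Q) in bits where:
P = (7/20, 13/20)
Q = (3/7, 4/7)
0.9526 bits

Cross-entropy: H(P,Q) = -Σ p(x) log q(x)

Alternatively: H(P,Q) = H(P) + D_KL(P||Q)
H(P) = 0.9341 bits
D_KL(P||Q) = 0.0185 bits

H(P,Q) = 0.9341 + 0.0185 = 0.9526 bits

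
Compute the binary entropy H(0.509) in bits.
0.9998 bits

The binary entropy function is:
H(p) = -p log(p) - (1-p) log(1-p)

H(0.509) = -0.509 × log_2(0.509) - 0.491 × log_2(0.491)
H(0.509) = 0.9998 bits

Note: Binary entropy is maximized at p=0.5 (H=1 bit) and minimized at p=0 or p=1 (H=0).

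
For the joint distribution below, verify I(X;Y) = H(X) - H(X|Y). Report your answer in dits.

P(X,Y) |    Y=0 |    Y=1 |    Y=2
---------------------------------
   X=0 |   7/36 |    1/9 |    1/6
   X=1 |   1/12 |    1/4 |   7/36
I(X;Y) = 0.0216 dits

Mutual information has multiple equivalent forms:
- I(X;Y) = H(X) - H(X|Y)
- I(X;Y) = H(Y) - H(Y|X)
- I(X;Y) = H(X) + H(Y) - H(X,Y)

Computing all quantities:
H(X) = 0.3004, H(Y) = 0.4740, H(X,Y) = 0.7527
H(X|Y) = 0.2787, H(Y|X) = 0.4524

Verification:
H(X) - H(X|Y) = 0.3004 - 0.2787 = 0.0216
H(Y) - H(Y|X) = 0.4740 - 0.4524 = 0.0216
H(X) + H(Y) - H(X,Y) = 0.3004 + 0.4740 - 0.7527 = 0.0216

All forms give I(X;Y) = 0.0216 dits. ✓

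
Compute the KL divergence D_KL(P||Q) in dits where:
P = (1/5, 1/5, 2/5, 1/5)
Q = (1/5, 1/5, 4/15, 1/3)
0.0261 dits

KL divergence: D_KL(P||Q) = Σ p(x) log(p(x)/q(x))

Computing term by term:
  x=0: 1/5 × log_10[(1/5)/(1/5)] = 1/5 × 0.0000 = 0.0000
  x=1: 1/5 × log_10[(1/5)/(1/5)] = 1/5 × 0.0000 = 0.0000
  x=2: 2/5 × log_10[(2/5)/(4/15)] = 2/5 × 0.1761 = 0.0704
  x=3: 1/5 × log_10[(1/5)/(1/3)] = 1/5 × -0.2218 = -0.0444

D_KL(P||Q) = 0.0261 dits

Note: KL divergence is always non-negative and equals 0 iff P = Q.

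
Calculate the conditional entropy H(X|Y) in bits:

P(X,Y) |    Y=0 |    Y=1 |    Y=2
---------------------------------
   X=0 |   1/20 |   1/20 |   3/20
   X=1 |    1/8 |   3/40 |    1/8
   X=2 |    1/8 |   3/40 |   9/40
1.5270 bits

Using the chain rule: H(X|Y) = H(X,Y) - H(Y)

First, compute H(X,Y) = 3.0125 bits

Marginal P(Y) = (3/10, 1/5, 1/2)
H(Y) = 1.4855 bits

H(X|Y) = H(X,Y) - H(Y) = 3.0125 - 1.4855 = 1.5270 bits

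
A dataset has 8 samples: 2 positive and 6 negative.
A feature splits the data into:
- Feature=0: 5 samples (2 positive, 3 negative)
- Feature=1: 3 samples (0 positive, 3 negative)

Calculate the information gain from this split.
0.2044 bits

Information Gain = H(Y) - H(Y|Feature)

Before split:
P(positive) = 2/8 = 0.2500
H(Y) = 0.8113 bits

After split:
Feature=0: H = 0.9710 bits (weight = 5/8)
Feature=1: H = 0.0000 bits (weight = 3/8)
H(Y|Feature) = (5/8)×0.9710 + (3/8)×0.0000 = 0.6068 bits

Information Gain = 0.8113 - 0.6068 = 0.2044 bits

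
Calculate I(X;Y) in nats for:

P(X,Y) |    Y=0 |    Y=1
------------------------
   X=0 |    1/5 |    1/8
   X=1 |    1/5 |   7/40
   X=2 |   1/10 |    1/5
0.0266 nats

Mutual information: I(X;Y) = H(X) + H(Y) - H(X,Y)

Marginals:
P(X) = (13/40, 3/8, 3/10), H(X) = 1.0943 nats
P(Y) = (1/2, 1/2), H(Y) = 0.6931 nats

Joint entropy: H(X,Y) = 1.7609 nats

I(X;Y) = 1.0943 + 0.6931 - 1.7609 = 0.0266 nats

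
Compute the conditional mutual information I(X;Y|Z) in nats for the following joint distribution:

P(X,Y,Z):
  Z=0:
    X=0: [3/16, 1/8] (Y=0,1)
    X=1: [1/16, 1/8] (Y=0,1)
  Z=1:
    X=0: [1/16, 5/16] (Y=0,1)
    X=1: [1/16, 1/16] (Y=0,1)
0.0425 nats

Conditional mutual information: I(X;Y|Z) = H(X|Z) + H(Y|Z) - H(X,Y|Z)

H(Z) = 0.6931
H(X,Z) = 1.3051 → H(X|Z) = 0.6119
H(Y,Z) = 1.3209 → H(Y|Z) = 0.6277
H(X,Y,Z) = 1.8904 → H(X,Y|Z) = 1.1972

I(X;Y|Z) = 0.6119 + 0.6277 - 1.1972 = 0.0425 nats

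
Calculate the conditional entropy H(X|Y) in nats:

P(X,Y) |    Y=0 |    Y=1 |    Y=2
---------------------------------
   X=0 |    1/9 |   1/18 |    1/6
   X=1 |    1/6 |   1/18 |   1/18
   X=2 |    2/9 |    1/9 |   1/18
1.0254 nats

Using the chain rule: H(X|Y) = H(X,Y) - H(Y)

First, compute H(X,Y) = 2.0621 nats

Marginal P(Y) = (1/2, 2/9, 5/18)
H(Y) = 1.0366 nats

H(X|Y) = H(X,Y) - H(Y) = 2.0621 - 1.0366 = 1.0254 nats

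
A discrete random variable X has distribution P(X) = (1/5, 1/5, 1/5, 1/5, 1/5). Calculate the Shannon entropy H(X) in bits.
2.3219 bits

Shannon entropy is H(X) = -Σ p(x) log p(x).

For P = (1/5, 1/5, 1/5, 1/5, 1/5):
H = -1/5 × log_2(1/5) -1/5 × log_2(1/5) -1/5 × log_2(1/5) -1/5 × log_2(1/5) -1/5 × log_2(1/5)
H = 2.3219 bits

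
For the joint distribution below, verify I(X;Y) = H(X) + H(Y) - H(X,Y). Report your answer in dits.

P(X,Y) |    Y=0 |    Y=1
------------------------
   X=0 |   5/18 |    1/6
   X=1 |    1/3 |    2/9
I(X;Y) = 0.0001 dits

Mutual information has multiple equivalent forms:
- I(X;Y) = H(X) - H(X|Y)
- I(X;Y) = H(Y) - H(Y|X)
- I(X;Y) = H(X) + H(Y) - H(X,Y)

Computing all quantities:
H(X) = 0.2983, H(Y) = 0.2902, H(X,Y) = 0.5884
H(X|Y) = 0.2982, H(Y|X) = 0.2901

Verification:
H(X) - H(X|Y) = 0.2983 - 0.2982 = 0.0001
H(Y) - H(Y|X) = 0.2902 - 0.2901 = 0.0001
H(X) + H(Y) - H(X,Y) = 0.2983 + 0.2902 - 0.5884 = 0.0001

All forms give I(X;Y) = 0.0001 dits. ✓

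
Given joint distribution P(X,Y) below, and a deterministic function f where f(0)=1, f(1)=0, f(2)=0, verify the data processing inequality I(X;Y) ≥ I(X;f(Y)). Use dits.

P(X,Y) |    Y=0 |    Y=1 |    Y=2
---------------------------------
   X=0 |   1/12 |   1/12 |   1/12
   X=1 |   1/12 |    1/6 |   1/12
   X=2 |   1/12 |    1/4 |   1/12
I(X;Y) = 0.0098, I(X;f(Y)) = 0.0032, inequality holds: 0.0098 ≥ 0.0032

Data Processing Inequality: For any Markov chain X → Y → Z, we have I(X;Y) ≥ I(X;Z).

Here Z = f(Y) is a deterministic function of Y, forming X → Y → Z.

Original I(X;Y) = 0.0098 dits

After applying f:
P(X,Z) where Z=f(Y):
- P(X,Z=0) = P(X,Y=1) + P(X,Y=2)
- P(X,Z=1) = P(X,Y=0)

I(X;Z) = I(X;f(Y)) = 0.0032 dits

Verification: 0.0098 ≥ 0.0032 ✓

Information cannot be created by processing; the function f can only lose information about X.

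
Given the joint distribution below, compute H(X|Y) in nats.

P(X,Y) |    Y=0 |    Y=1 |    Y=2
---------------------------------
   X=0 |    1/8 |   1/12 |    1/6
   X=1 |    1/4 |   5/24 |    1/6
0.6442 nats

Using the chain rule: H(X|Y) = H(X,Y) - H(Y)

First, compute H(X,Y) = 1.7376 nats

Marginal P(Y) = (3/8, 7/24, 1/3)
H(Y) = 1.0934 nats

H(X|Y) = H(X,Y) - H(Y) = 1.7376 - 1.0934 = 0.6442 nats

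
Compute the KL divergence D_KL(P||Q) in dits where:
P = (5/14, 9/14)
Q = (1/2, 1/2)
0.0180 dits

KL divergence: D_KL(P||Q) = Σ p(x) log(p(x)/q(x))

Computing term by term:
  x=0: 5/14 × log_10[(5/14)/(1/2)] = 5/14 × -0.1461 = -0.0522
  x=1: 9/14 × log_10[(9/14)/(1/2)] = 9/14 × 0.1091 = 0.0702

D_KL(P||Q) = 0.0180 dits

Note: KL divergence is always non-negative and equals 0 iff P = Q.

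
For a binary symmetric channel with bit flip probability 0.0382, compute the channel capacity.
0.7660 bits

For a binary symmetric channel (BSC) with error probability p:
Capacity C = 1 - H(p) bits per symbol

where H(p) = -p log₂(p) - (1-p) log₂(1-p) is the binary entropy function.

H(0.0382) = 0.2340 bits
C = 1 - 0.2340 = 0.7660 bits per symbol

This means we can reliably transmit up to 0.7660 bits of information per channel use.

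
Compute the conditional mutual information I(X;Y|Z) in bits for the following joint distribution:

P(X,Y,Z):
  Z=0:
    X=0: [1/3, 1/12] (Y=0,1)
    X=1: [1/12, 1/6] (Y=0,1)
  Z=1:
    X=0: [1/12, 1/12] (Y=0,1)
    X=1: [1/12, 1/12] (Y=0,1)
0.1059 bits

Conditional mutual information: I(X;Y|Z) = H(X|Z) + H(Y|Z) - H(X,Y|Z)

H(Z) = 0.9183
H(X,Z) = 1.8879 → H(X|Z) = 0.9696
H(Y,Z) = 1.8879 → H(Y|Z) = 0.9696
H(X,Y,Z) = 2.7516 → H(X,Y|Z) = 1.8333

I(X;Y|Z) = 0.9696 + 0.9696 - 1.8333 = 0.1059 bits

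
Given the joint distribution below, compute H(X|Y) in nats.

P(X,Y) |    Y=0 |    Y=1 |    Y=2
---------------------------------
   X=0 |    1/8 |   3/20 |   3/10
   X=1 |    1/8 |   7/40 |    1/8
0.6551 nats

Using the chain rule: H(X|Y) = H(X,Y) - H(Y)

First, compute H(X,Y) = 1.7306 nats

Marginal P(Y) = (1/4, 13/40, 17/40)
H(Y) = 1.0755 nats

H(X|Y) = H(X,Y) - H(Y) = 1.7306 - 1.0755 = 0.6551 nats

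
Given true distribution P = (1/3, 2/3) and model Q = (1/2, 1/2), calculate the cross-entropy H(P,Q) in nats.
0.6931 nats

Cross-entropy: H(P,Q) = -Σ p(x) log q(x)

Alternatively: H(P,Q) = H(P) + D_KL(P||Q)
H(P) = 0.6365 nats
D_KL(P||Q) = 0.0566 nats

H(P,Q) = 0.6365 + 0.0566 = 0.6931 nats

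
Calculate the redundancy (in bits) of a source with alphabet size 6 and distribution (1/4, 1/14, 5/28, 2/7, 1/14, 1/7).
0.1798 bits

Redundancy measures how far a source is from maximum entropy:
R = H_max - H(X)

Maximum entropy for 6 symbols: H_max = log_2(6) = 2.5850 bits
Actual entropy: H(X) = 2.4052 bits
Redundancy: R = 2.5850 - 2.4052 = 0.1798 bits

This redundancy represents potential for compression: the source could be compressed by 0.1798 bits per symbol.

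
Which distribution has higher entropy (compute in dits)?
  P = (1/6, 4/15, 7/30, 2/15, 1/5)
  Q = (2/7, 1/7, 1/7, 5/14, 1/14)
P

Computing entropies in dits:
H(P) = 0.6867
H(Q) = 0.6385

Distribution P has higher entropy.

Intuition: The distribution closer to uniform (more spread out) has higher entropy.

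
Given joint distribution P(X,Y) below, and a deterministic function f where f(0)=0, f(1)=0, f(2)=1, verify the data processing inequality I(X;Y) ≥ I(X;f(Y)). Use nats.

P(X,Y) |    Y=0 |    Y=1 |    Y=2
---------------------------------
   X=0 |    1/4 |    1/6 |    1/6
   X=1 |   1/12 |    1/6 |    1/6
I(X;Y) = 0.0297, I(X;f(Y)) = 0.0071, inequality holds: 0.0297 ≥ 0.0071

Data Processing Inequality: For any Markov chain X → Y → Z, we have I(X;Y) ≥ I(X;Z).

Here Z = f(Y) is a deterministic function of Y, forming X → Y → Z.

Original I(X;Y) = 0.0297 nats

After applying f:
P(X,Z) where Z=f(Y):
- P(X,Z=0) = P(X,Y=0) + P(X,Y=1)
- P(X,Z=1) = P(X,Y=2)

I(X;Z) = I(X;f(Y)) = 0.0071 nats

Verification: 0.0297 ≥ 0.0071 ✓

Information cannot be created by processing; the function f can only lose information about X.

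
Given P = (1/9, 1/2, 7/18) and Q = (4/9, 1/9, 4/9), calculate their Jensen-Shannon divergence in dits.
0.0527 dits

Jensen-Shannon divergence is:
JSD(P||Q) = 0.5 × D_KL(P||M) + 0.5 × D_KL(Q||M)
where M = 0.5 × (P + Q) is the mixture distribution.

M = 0.5 × (1/9, 1/2, 7/18) + 0.5 × (4/9, 1/9, 4/9) = (5/18, 11/36, 5/12)

D_KL(P||M) = 0.0511 dits
D_KL(Q||M) = 0.0544 dits

JSD(P||Q) = 0.5 × 0.0511 + 0.5 × 0.0544 = 0.0527 dits

Unlike KL divergence, JSD is symmetric and bounded: 0 ≤ JSD ≤ log(2).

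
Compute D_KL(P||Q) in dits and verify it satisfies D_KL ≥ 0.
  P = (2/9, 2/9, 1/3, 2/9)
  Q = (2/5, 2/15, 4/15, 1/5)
0.0350 dits

KL divergence satisfies the Gibbs inequality: D_KL(P||Q) ≥ 0 for all distributions P, Q.

D_KL(P||Q) = Σ p(x) log(p(x)/q(x))
Term by term:
  x=0: 2/9 × log_10[(2/9)/(2/5)] = -0.0567
  x=1: 2/9 × log_10[(2/9)/(2/15)] = 0.0493
  x=2: 1/3 × log_10[(1/3)/(4/15)] = 0.0323
  x=3: 2/9 × log_10[(2/9)/(1/5)] = 0.0102
D_KL(P||Q) = 0.0350 dits

D_KL(P||Q) = 0.0350 ≥ 0 ✓

This non-negativity is a fundamental property: relative entropy cannot be negative because it measures how different Q is from P.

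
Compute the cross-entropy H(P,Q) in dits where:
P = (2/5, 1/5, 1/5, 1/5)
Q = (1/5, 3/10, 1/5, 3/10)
0.6285 dits

Cross-entropy: H(P,Q) = -Σ p(x) log q(x)

Alternatively: H(P,Q) = H(P) + D_KL(P||Q)
H(P) = 0.5786 dits
D_KL(P||Q) = 0.0500 dits

H(P,Q) = 0.5786 + 0.0500 = 0.6285 dits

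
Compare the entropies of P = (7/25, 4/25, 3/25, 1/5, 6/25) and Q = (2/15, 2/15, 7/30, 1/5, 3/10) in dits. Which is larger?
P

Computing entropies in dits:
H(P) = 0.6812
H(Q) = 0.6775

Distribution P has higher entropy.

Intuition: The distribution closer to uniform (more spread out) has higher entropy.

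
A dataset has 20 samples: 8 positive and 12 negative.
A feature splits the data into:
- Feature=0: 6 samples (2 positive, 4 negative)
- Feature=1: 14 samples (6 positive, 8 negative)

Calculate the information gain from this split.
0.0058 bits

Information Gain = H(Y) - H(Y|Feature)

Before split:
P(positive) = 8/20 = 0.4000
H(Y) = 0.9710 bits

After split:
Feature=0: H = 0.9183 bits (weight = 6/20)
Feature=1: H = 0.9852 bits (weight = 14/20)
H(Y|Feature) = (6/20)×0.9183 + (14/20)×0.9852 = 0.9651 bits

Information Gain = 0.9710 - 0.9651 = 0.0058 bits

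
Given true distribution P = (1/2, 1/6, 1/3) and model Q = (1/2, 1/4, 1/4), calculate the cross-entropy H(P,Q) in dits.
0.4515 dits

Cross-entropy: H(P,Q) = -Σ p(x) log q(x)

Alternatively: H(P,Q) = H(P) + D_KL(P||Q)
H(P) = 0.4392 dits
D_KL(P||Q) = 0.0123 dits

H(P,Q) = 0.4392 + 0.0123 = 0.4515 dits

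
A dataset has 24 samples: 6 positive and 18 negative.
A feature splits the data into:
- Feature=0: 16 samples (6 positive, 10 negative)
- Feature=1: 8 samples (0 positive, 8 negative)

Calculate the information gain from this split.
0.1750 bits

Information Gain = H(Y) - H(Y|Feature)

Before split:
P(positive) = 6/24 = 0.2500
H(Y) = 0.8113 bits

After split:
Feature=0: H = 0.9544 bits (weight = 16/24)
Feature=1: H = 0.0000 bits (weight = 8/24)
H(Y|Feature) = (16/24)×0.9544 + (8/24)×0.0000 = 0.6363 bits

Information Gain = 0.8113 - 0.6363 = 0.1750 bits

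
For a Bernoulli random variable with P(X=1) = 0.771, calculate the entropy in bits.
0.7763 bits

The binary entropy function is:
H(p) = -p log(p) - (1-p) log(1-p)

H(0.771) = -0.771 × log_2(0.771) - 0.229 × log_2(0.229)
H(0.771) = 0.7763 bits

Note: Binary entropy is maximized at p=0.5 (H=1 bit) and minimized at p=0 or p=1 (H=0).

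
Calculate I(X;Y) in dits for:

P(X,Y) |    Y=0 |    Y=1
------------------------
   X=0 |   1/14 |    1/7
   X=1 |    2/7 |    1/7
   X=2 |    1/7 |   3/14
0.0189 dits

Mutual information: I(X;Y) = H(X) + H(Y) - H(X,Y)

Marginals:
P(X) = (3/14, 3/7, 5/14), H(X) = 0.4608 dits
P(Y) = (1/2, 1/2), H(Y) = 0.3010 dits

Joint entropy: H(X,Y) = 0.7429 dits

I(X;Y) = 0.4608 + 0.3010 - 0.7429 = 0.0189 dits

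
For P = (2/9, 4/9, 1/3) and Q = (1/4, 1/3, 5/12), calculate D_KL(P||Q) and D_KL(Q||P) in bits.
D_KL(P||Q) = 0.0394, D_KL(Q||P) = 0.0383

KL divergence is not symmetric: D_KL(P||Q) ≠ D_KL(Q||P) in general.

D_KL(P||Q) = 0.0394 bits
D_KL(Q||P) = 0.0383 bits

No, they are not equal!

This asymmetry is why KL divergence is not a true distance metric.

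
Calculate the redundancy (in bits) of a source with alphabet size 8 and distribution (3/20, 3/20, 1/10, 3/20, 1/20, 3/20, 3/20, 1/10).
0.0668 bits

Redundancy measures how far a source is from maximum entropy:
R = H_max - H(X)

Maximum entropy for 8 symbols: H_max = log_2(8) = 3.0000 bits
Actual entropy: H(X) = 2.9332 bits
Redundancy: R = 3.0000 - 2.9332 = 0.0668 bits

This redundancy represents potential for compression: the source could be compressed by 0.0668 bits per symbol.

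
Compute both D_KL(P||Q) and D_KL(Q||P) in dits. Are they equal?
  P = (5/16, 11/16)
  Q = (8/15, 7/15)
D_KL(P||Q) = 0.0431, D_KL(Q||P) = 0.0453

KL divergence is not symmetric: D_KL(P||Q) ≠ D_KL(Q||P) in general.

D_KL(P||Q) = 0.0431 dits
D_KL(Q||P) = 0.0453 dits

No, they are not equal!

This asymmetry is why KL divergence is not a true distance metric.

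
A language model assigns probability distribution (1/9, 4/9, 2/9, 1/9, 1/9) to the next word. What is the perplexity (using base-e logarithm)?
4.1664

Perplexity is e^H (or exp(H) for natural log).

First, H = -Σ p log p = 1.4271 nats
Perplexity = e^1.4271 = 4.1664

Interpretation: The model's uncertainty is equivalent to choosing uniformly among 4.2 options.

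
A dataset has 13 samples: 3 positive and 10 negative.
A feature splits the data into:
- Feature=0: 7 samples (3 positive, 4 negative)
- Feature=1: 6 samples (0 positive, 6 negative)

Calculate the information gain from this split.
0.2488 bits

Information Gain = H(Y) - H(Y|Feature)

Before split:
P(positive) = 3/13 = 0.2308
H(Y) = 0.7793 bits

After split:
Feature=0: H = 0.9852 bits (weight = 7/13)
Feature=1: H = 0.0000 bits (weight = 6/13)
H(Y|Feature) = (7/13)×0.9852 + (6/13)×0.0000 = 0.5305 bits

Information Gain = 0.7793 - 0.5305 = 0.2488 bits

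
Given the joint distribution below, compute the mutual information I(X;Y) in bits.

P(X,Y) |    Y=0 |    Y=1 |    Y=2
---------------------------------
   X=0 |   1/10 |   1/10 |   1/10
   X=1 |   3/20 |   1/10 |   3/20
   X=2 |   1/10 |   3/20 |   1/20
0.0435 bits

Mutual information: I(X;Y) = H(X) + H(Y) - H(X,Y)

Marginals:
P(X) = (3/10, 2/5, 3/10), H(X) = 1.5710 bits
P(Y) = (7/20, 7/20, 3/10), H(Y) = 1.5813 bits

Joint entropy: H(X,Y) = 3.1087 bits

I(X;Y) = 1.5710 + 1.5813 - 3.1087 = 0.0435 bits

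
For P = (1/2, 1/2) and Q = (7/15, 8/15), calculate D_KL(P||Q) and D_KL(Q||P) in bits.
D_KL(P||Q) = 0.0032, D_KL(Q||P) = 0.0032

KL divergence is not symmetric: D_KL(P||Q) ≠ D_KL(Q||P) in general.

D_KL(P||Q) = 0.0032 bits
D_KL(Q||P) = 0.0032 bits

In this case they happen to be equal (to 4 decimal places).

This asymmetry is why KL divergence is not a true distance metric.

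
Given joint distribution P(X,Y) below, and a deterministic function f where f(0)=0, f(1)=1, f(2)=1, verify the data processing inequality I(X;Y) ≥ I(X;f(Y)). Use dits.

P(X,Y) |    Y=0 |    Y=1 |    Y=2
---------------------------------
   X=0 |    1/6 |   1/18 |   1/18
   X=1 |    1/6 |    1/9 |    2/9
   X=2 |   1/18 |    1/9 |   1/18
I(X;Y) = 0.0277, I(X;f(Y)) = 0.0165, inequality holds: 0.0277 ≥ 0.0165

Data Processing Inequality: For any Markov chain X → Y → Z, we have I(X;Y) ≥ I(X;Z).

Here Z = f(Y) is a deterministic function of Y, forming X → Y → Z.

Original I(X;Y) = 0.0277 dits

After applying f:
P(X,Z) where Z=f(Y):
- P(X,Z=0) = P(X,Y=0)
- P(X,Z=1) = P(X,Y=1) + P(X,Y=2)

I(X;Z) = I(X;f(Y)) = 0.0165 dits

Verification: 0.0277 ≥ 0.0165 ✓

Information cannot be created by processing; the function f can only lose information about X.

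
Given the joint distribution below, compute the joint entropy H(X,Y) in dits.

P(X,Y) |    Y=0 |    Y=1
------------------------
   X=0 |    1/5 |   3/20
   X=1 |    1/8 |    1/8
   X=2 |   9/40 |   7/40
0.7674 dits

Joint entropy is H(X,Y) = -Σ_{x,y} p(x,y) log p(x,y).

Summing over all non-zero entries:
H(X,Y) = -[1/5·log_10(1/5) + 3/20·log_10(3/20) + 1/8·log_10(1/8) + 1/8·log_10(1/8) + 9/40·log_10(9/40) + 7/40·log_10(7/40)]
H(X,Y) = 0.7674 dits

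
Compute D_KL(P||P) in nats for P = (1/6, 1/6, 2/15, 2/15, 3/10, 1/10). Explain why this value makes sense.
0.0000 nats

KL divergence satisfies the Gibbs inequality: D_KL(P||Q) ≥ 0 for all distributions P, Q.

D_KL(P||Q) = Σ p(x) log(p(x)/q(x))
Each term is p(x) × log_e(p(x)/p(x)) = p(x) × log_e(1) = 0, so the sum is 0.
D_KL(P||Q) = 0.0000 nats

When P = Q, the KL divergence is exactly 0, as there is no 'divergence' between identical distributions.

This non-negativity is a fundamental property: relative entropy cannot be negative because it measures how different Q is from P.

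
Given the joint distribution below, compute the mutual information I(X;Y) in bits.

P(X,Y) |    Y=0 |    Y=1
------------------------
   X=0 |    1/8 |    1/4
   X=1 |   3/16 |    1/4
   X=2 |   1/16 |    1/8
0.0069 bits

Mutual information: I(X;Y) = H(X) + H(Y) - H(X,Y)

Marginals:
P(X) = (3/8, 7/16, 3/16), H(X) = 1.5052 bits
P(Y) = (3/8, 5/8), H(Y) = 0.9544 bits

Joint entropy: H(X,Y) = 2.4528 bits

I(X;Y) = 1.5052 + 0.9544 - 2.4528 = 0.0069 bits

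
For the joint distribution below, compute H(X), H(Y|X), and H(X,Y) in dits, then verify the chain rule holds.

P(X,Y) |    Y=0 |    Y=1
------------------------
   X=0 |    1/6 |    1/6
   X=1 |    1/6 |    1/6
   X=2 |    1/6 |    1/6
H(X,Y) = 0.7782, H(X) = 0.4771, H(Y|X) = 0.3010 (all in dits)

Chain rule: H(X,Y) = H(X) + H(Y|X)

Left side — joint entropy directly:
H(X,Y) = -Σ p(x,y) log p(x,y) = 0.7782 dits

Right side — compute H(Y|X) from the conditional distributions:
P(X) = (1/3, 1/3, 1/3), so H(X) = 0.4771 dits
H(Y|X) = Σ_x P(X=x) · H(Y|X=x):
  P(Y|X=0) = (1/2, 1/2), H(Y|X=0) = 0.3010, weight P(X=0) = 1/3
  P(Y|X=1) = (1/2, 1/2), H(Y|X=1) = 0.3010, weight P(X=1) = 1/3
  P(Y|X=2) = (1/2, 1/2), H(Y|X=2) = 0.3010, weight P(X=2) = 1/3
H(Y|X) = 0.3010 dits

H(X) + H(Y|X) = 0.4771 + 0.3010 = 0.7782 dits

Both sides equal 0.7782 dits. ✓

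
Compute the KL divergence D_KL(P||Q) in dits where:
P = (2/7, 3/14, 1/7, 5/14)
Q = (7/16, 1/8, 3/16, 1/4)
0.0357 dits

KL divergence: D_KL(P||Q) = Σ p(x) log(p(x)/q(x))

Computing term by term:
  x=0: 2/7 × log_10[(2/7)/(7/16)] = 2/7 × -0.1850 = -0.0529
  x=1: 3/14 × log_10[(3/14)/(1/8)] = 3/14 × 0.2341 = 0.0502
  x=2: 1/7 × log_10[(1/7)/(3/16)] = 1/7 × -0.1181 = -0.0169
  x=3: 5/14 × log_10[(5/14)/(1/4)] = 5/14 × 0.1549 = 0.0553

D_KL(P||Q) = 0.0357 dits

Note: KL divergence is always non-negative and equals 0 iff P = Q.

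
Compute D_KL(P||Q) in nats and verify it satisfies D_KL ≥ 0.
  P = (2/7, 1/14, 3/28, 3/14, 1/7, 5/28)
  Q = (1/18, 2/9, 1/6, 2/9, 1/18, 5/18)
0.3877 nats

KL divergence satisfies the Gibbs inequality: D_KL(P||Q) ≥ 0 for all distributions P, Q.

D_KL(P||Q) = Σ p(x) log(p(x)/q(x))
Term by term:
  x=0: 2/7 × log_e[(2/7)/(1/18)] = 0.4679
  x=1: 1/14 × log_e[(1/14)/(2/9)] = -0.0811
  x=2: 3/28 × log_e[(3/28)/(1/6)] = -0.0473
  x=3: 3/14 × log_e[(3/14)/(2/9)] = -0.0078
  x=4: 1/7 × log_e[(1/7)/(1/18)] = 0.1349
  x=5: 5/28 × log_e[(5/28)/(5/18)] = -0.0789
D_KL(P||Q) = 0.3877 nats

D_KL(P||Q) = 0.3877 ≥ 0 ✓

This non-negativity is a fundamental property: relative entropy cannot be negative because it measures how different Q is from P.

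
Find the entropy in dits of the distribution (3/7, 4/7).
0.2966 dits

Shannon entropy is H(X) = -Σ p(x) log p(x).

For P = (3/7, 4/7):
H = -3/7 × log_10(3/7) -4/7 × log_10(4/7)
H = 0.2966 dits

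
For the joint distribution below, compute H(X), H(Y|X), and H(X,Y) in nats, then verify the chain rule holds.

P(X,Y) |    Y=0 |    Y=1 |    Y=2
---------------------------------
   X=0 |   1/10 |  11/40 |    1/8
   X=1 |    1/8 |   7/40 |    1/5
H(X,Y) = 1.7320, H(X) = 0.6931, H(Y|X) = 1.0389 (all in nats)

Chain rule: H(X,Y) = H(X) + H(Y|X)

Left side — joint entropy directly:
H(X,Y) = -Σ p(x,y) log p(x,y) = 1.7320 nats

Right side — compute H(Y|X) from the conditional distributions:
P(X) = (1/2, 1/2), so H(X) = 0.6931 nats
H(Y|X) = Σ_x P(X=x) · H(Y|X=x):
  P(Y|X=0) = (1/5, 11/20, 1/4), H(Y|X=0) = 0.9973, weight P(X=0) = 1/2
  P(Y|X=1) = (1/4, 7/20, 2/5), H(Y|X=1) = 1.0805, weight P(X=1) = 1/2
H(Y|X) = 1.0389 nats

H(X) + H(Y|X) = 0.6931 + 1.0389 = 1.7320 nats

Both sides equal 1.7320 nats. ✓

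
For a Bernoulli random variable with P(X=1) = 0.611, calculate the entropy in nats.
0.6683 nats

The binary entropy function is:
H(p) = -p log(p) - (1-p) log(1-p)

H(0.611) = -0.611 × log_e(0.611) - 0.389 × log_e(0.389)
H(0.611) = 0.6683 nats

Note: Binary entropy is maximized at p=0.5 (H=1 bit) and minimized at p=0 or p=1 (H=0).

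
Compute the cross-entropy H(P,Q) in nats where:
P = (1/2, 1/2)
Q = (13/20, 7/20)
0.7403 nats

Cross-entropy: H(P,Q) = -Σ p(x) log q(x)

Alternatively: H(P,Q) = H(P) + D_KL(P||Q)
H(P) = 0.6931 nats
D_KL(P||Q) = 0.0472 nats

H(P,Q) = 0.6931 + 0.0472 = 0.7403 nats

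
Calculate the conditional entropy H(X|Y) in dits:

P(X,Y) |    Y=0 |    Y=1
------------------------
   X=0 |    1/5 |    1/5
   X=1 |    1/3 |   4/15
0.2916 dits

Using the chain rule: H(X|Y) = H(X,Y) - H(Y)

First, compute H(X,Y) = 0.5917 dits

Marginal P(Y) = (8/15, 7/15)
H(Y) = 0.3001 dits

H(X|Y) = H(X,Y) - H(Y) = 0.5917 - 0.3001 = 0.2916 dits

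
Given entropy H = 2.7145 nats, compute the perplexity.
15.0971

Perplexity is e^H (or exp(H) for natural log).

H = 2.7145 nats
Perplexity = e^2.7145 = 15.0971

Interpretation: The model's uncertainty is equivalent to choosing uniformly among 15.1 options.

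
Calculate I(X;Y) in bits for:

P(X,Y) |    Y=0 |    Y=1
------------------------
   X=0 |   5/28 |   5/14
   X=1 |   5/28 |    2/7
0.0021 bits

Mutual information: I(X;Y) = H(X) + H(Y) - H(X,Y)

Marginals:
P(X) = (15/28, 13/28), H(X) = 0.9963 bits
P(Y) = (5/14, 9/14), H(Y) = 0.9403 bits

Joint entropy: H(X,Y) = 1.9345 bits

I(X;Y) = 0.9963 + 0.9403 - 1.9345 = 0.0021 bits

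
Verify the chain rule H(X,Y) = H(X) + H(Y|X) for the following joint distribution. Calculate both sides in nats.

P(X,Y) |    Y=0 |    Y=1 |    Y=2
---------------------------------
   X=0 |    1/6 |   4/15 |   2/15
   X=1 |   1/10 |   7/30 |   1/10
H(X,Y) = 1.7198, H(X) = 0.6842, H(Y|X) = 1.0356 (all in nats)

Chain rule: H(X,Y) = H(X) + H(Y|X)

Left side — joint entropy directly:
H(X,Y) = -Σ p(x,y) log p(x,y) = 1.7198 nats

Right side — compute H(Y|X) from the conditional distributions:
P(X) = (17/30, 13/30), so H(X) = 0.6842 nats
H(Y|X) = Σ_x P(X=x) · H(Y|X=x):
  P(Y|X=0) = (5/17, 8/17, 4/17), H(Y|X=0) = 1.0551, weight P(X=0) = 17/30
  P(Y|X=1) = (3/13, 7/13, 3/13), H(Y|X=1) = 1.0101, weight P(X=1) = 13/30
H(Y|X) = 1.0356 nats

H(X) + H(Y|X) = 0.6842 + 1.0356 = 1.7198 nats

Both sides equal 1.7198 nats. ✓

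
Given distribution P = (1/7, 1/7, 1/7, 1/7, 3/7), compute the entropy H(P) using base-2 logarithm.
2.1281 bits

Shannon entropy is H(X) = -Σ p(x) log p(x).

For P = (1/7, 1/7, 1/7, 1/7, 3/7):
H = -1/7 × log_2(1/7) -1/7 × log_2(1/7) -1/7 × log_2(1/7) -1/7 × log_2(1/7) -3/7 × log_2(3/7)
H = 2.1281 bits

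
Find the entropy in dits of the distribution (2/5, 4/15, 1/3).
0.4713 dits

Shannon entropy is H(X) = -Σ p(x) log p(x).

For P = (2/5, 4/15, 1/3):
H = -2/5 × log_10(2/5) -4/15 × log_10(4/15) -1/3 × log_10(1/3)
H = 0.4713 dits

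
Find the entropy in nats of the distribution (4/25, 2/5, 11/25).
1.0210 nats

Shannon entropy is H(X) = -Σ p(x) log p(x).

For P = (4/25, 2/5, 11/25):
H = -4/25 × log_e(4/25) -2/5 × log_e(2/5) -11/25 × log_e(11/25)
H = 1.0210 nats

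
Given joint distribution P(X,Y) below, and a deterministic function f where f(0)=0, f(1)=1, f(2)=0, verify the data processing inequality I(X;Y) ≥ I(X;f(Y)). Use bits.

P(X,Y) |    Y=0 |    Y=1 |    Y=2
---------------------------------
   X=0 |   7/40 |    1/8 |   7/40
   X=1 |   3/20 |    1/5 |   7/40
I(X;Y) = 0.0122, I(X;f(Y)) = 0.0115, inequality holds: 0.0122 ≥ 0.0115

Data Processing Inequality: For any Markov chain X → Y → Z, we have I(X;Y) ≥ I(X;Z).

Here Z = f(Y) is a deterministic function of Y, forming X → Y → Z.

Original I(X;Y) = 0.0122 bits

After applying f:
P(X,Z) where Z=f(Y):
- P(X,Z=0) = P(X,Y=0) + P(X,Y=2)
- P(X,Z=1) = P(X,Y=1)

I(X;Z) = I(X;f(Y)) = 0.0115 bits

Verification: 0.0122 ≥ 0.0115 ✓

Information cannot be created by processing; the function f can only lose information about X.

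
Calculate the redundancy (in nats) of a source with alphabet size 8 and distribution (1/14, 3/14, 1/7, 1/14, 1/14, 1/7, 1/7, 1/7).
0.0719 nats

Redundancy measures how far a source is from maximum entropy:
R = H_max - H(X)

Maximum entropy for 8 symbols: H_max = log_e(8) = 2.0794 nats
Actual entropy: H(X) = 2.0076 nats
Redundancy: R = 2.0794 - 2.0076 = 0.0719 nats

This redundancy represents potential for compression: the source could be compressed by 0.0719 nats per symbol.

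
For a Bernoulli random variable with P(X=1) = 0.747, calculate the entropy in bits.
0.8160 bits

The binary entropy function is:
H(p) = -p log(p) - (1-p) log(1-p)

H(0.747) = -0.747 × log_2(0.747) - 0.253 × log_2(0.253)
H(0.747) = 0.8160 bits

Note: Binary entropy is maximized at p=0.5 (H=1 bit) and minimized at p=0 or p=1 (H=0).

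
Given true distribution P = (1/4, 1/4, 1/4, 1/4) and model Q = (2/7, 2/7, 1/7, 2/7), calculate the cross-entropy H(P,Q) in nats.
1.4260 nats

Cross-entropy: H(P,Q) = -Σ p(x) log q(x)

Alternatively: H(P,Q) = H(P) + D_KL(P||Q)
H(P) = 1.3863 nats
D_KL(P||Q) = 0.0398 nats

H(P,Q) = 1.3863 + 0.0398 = 1.4260 nats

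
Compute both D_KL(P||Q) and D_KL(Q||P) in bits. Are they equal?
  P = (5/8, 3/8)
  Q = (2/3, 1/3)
D_KL(P||Q) = 0.0055, D_KL(Q||P) = 0.0054

KL divergence is not symmetric: D_KL(P||Q) ≠ D_KL(Q||P) in general.

D_KL(P||Q) = 0.0055 bits
D_KL(Q||P) = 0.0054 bits

No, they are not equal!

This asymmetry is why KL divergence is not a true distance metric.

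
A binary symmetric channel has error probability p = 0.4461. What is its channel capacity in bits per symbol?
0.0084 bits

For a binary symmetric channel (BSC) with error probability p:
Capacity C = 1 - H(p) bits per symbol

where H(p) = -p log₂(p) - (1-p) log₂(1-p) is the binary entropy function.

H(0.4461) = 0.9916 bits
C = 1 - 0.9916 = 0.0084 bits per symbol

This means we can reliably transmit up to 0.0084 bits of information per channel use.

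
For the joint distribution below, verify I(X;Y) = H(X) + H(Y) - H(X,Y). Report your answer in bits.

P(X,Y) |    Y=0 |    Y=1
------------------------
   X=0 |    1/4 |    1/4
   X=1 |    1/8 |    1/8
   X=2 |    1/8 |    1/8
I(X;Y) = 0.0000 bits

Mutual information has multiple equivalent forms:
- I(X;Y) = H(X) - H(X|Y)
- I(X;Y) = H(Y) - H(Y|X)
- I(X;Y) = H(X) + H(Y) - H(X,Y)

Computing all quantities:
H(X) = 1.5000, H(Y) = 1.0000, H(X,Y) = 2.5000
H(X|Y) = 1.5000, H(Y|X) = 1.0000

Verification:
H(X) - H(X|Y) = 1.5000 - 1.5000 = 0.0000
H(Y) - H(Y|X) = 1.0000 - 1.0000 = 0.0000
H(X) + H(Y) - H(X,Y) = 1.5000 + 1.0000 - 2.5000 = 0.0000

All forms give I(X;Y) = 0.0000 bits. ✓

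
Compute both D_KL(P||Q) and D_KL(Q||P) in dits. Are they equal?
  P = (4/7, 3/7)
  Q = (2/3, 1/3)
D_KL(P||Q) = 0.0085, D_KL(Q||P) = 0.0082

KL divergence is not symmetric: D_KL(P||Q) ≠ D_KL(Q||P) in general.

D_KL(P||Q) = 0.0085 dits
D_KL(Q||P) = 0.0082 dits

No, they are not equal!

This asymmetry is why KL divergence is not a true distance metric.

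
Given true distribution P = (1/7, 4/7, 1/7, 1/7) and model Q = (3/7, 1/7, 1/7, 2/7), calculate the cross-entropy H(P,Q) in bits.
2.4381 bits

Cross-entropy: H(P,Q) = -Σ p(x) log q(x)

Alternatively: H(P,Q) = H(P) + D_KL(P||Q)
H(P) = 1.6645 bits
D_KL(P||Q) = 0.7736 bits

H(P,Q) = 1.6645 + 0.7736 = 2.4381 bits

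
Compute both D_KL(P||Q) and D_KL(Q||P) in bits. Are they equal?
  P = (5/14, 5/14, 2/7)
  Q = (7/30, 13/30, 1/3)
D_KL(P||Q) = 0.0561, D_KL(Q||P) = 0.0517

KL divergence is not symmetric: D_KL(P||Q) ≠ D_KL(Q||P) in general.

D_KL(P||Q) = 0.0561 bits
D_KL(Q||P) = 0.0517 bits

No, they are not equal!

This asymmetry is why KL divergence is not a true distance metric.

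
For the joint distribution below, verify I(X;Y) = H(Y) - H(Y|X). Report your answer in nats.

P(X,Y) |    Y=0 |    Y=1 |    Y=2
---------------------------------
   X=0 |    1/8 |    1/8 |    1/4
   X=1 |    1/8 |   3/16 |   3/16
I(X;Y) = 0.0108 nats

Mutual information has multiple equivalent forms:
- I(X;Y) = H(X) - H(X|Y)
- I(X;Y) = H(Y) - H(Y|X)
- I(X;Y) = H(X) + H(Y) - H(X,Y)

Computing all quantities:
H(X) = 0.6931, H(Y) = 1.0717, H(X,Y) = 1.7541
H(X|Y) = 0.6824, H(Y|X) = 1.0610

Verification:
H(X) - H(X|Y) = 0.6931 - 0.6824 = 0.0108
H(Y) - H(Y|X) = 1.0717 - 1.0610 = 0.0108
H(X) + H(Y) - H(X,Y) = 0.6931 + 1.0717 - 1.7541 = 0.0108

All forms give I(X;Y) = 0.0108 nats. ✓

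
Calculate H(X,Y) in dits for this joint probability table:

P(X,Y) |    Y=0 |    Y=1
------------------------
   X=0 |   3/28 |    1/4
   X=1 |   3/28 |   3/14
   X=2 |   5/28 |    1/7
0.7561 dits

Joint entropy is H(X,Y) = -Σ_{x,y} p(x,y) log p(x,y).

Summing over all non-zero entries:
H(X,Y) = -[3/28·log_10(3/28) + 1/4·log_10(1/4) + 3/28·log_10(3/28) + 3/14·log_10(3/14) + 5/28·log_10(5/28) + 1/7·log_10(1/7)]
H(X,Y) = 0.7561 dits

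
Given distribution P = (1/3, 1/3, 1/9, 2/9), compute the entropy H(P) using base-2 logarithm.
1.8911 bits

Shannon entropy is H(X) = -Σ p(x) log p(x).

For P = (1/3, 1/3, 1/9, 2/9):
H = -1/3 × log_2(1/3) -1/3 × log_2(1/3) -1/9 × log_2(1/9) -2/9 × log_2(2/9)
H = 1.8911 bits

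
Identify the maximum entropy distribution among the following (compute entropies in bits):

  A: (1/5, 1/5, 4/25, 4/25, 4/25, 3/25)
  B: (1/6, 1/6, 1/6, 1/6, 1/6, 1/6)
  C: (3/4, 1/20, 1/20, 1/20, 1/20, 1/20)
B

For a discrete distribution over n outcomes, entropy is maximized by the uniform distribution.

Computing entropies:
H(A) = 2.5649 bits
H(B) = 2.5850 bits
H(C) = 1.3918 bits

The uniform distribution (where all probabilities equal 1/6) achieves the maximum entropy of log_2(6) = 2.5850 bits.

Distribution B has the highest entropy.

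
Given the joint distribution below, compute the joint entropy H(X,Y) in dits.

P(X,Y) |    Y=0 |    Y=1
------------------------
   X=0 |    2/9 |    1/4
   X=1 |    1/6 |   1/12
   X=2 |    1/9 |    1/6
0.7510 dits

Joint entropy is H(X,Y) = -Σ_{x,y} p(x,y) log p(x,y).

Summing over all non-zero entries:
H(X,Y) = -[2/9·log_10(2/9) + 1/4·log_10(1/4) + 1/6·log_10(1/6) + 1/12·log_10(1/12) + 1/9·log_10(1/9) + 1/6·log_10(1/6)]
H(X,Y) = 0.7510 dits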